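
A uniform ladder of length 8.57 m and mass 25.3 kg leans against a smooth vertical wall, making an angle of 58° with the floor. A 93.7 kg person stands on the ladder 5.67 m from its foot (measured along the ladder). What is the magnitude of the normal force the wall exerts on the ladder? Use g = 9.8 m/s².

N_wall ≈ 457 N

Choose the foot of the ladder as the axis so the floor normal and friction both act there and drop out.
Ladder weight 25.3×9.8 = 247.9 N acts at 4.285 m along the ladder; its horizontal arm is 4.285·cos58° = 2.271 m → τ = 563 N·m clockwise.
Person: 93.7×9.8 = 918.3 N at 5.67 m → arm 3.005 m → τ = 2759 N·m clockwise.
Wall normal N acts horizontally at the top; its moment arm is the height L sinθ = 8.57·sin58° = 7.268 m, counterclockwise.
For rotational equilibrium, N × 7.268 = 3322, so N = 457 N.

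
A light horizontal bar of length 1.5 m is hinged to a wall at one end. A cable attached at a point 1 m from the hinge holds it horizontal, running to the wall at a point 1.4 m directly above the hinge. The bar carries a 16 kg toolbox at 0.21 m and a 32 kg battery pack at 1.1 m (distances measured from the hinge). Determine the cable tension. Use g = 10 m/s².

Taking torques about the hinge:
Toolbox: 16 × 10 = 160 N down at 0.21 m → arm 0.21 m, τ = 160 × 0.21 = 33.6 N·m clockwise.
Battery pack: 32 × 10 = 320 N down at 1.1 m → arm 1.1 m, τ = 320 × 1.1 = 352 N·m clockwise.
Total clockwise load moment = 385.6 N·m.
The cable tension T acts at 1 m; only its component perpendicular to the bar, T sinθ, produces torque. sinθ = h/√(h²+d²) = 1.4/√(1.4²+1²) = 0.8137.
Balancing moments: T × 1 × 0.8137 = 385.6, giving T = 385.6 / 0.8137 = 474 N.

T ≈ 474 N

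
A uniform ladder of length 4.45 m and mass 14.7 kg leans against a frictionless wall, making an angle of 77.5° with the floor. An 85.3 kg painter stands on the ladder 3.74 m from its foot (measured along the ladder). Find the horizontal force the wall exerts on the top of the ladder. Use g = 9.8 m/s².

Choose the foot of the ladder as the axis so the floor normal and friction both act there and drop out.
Ladder weight 14.7×9.8 = 144.1 N acts at 2.225 m along the ladder; its horizontal arm is 2.225·cos77.5° = 0.4816 m → τ = 69.4 N·m clockwise.
Painter: 85.3×9.8 = 835.9 N at 3.74 m → arm 0.8095 m → τ = 676.7 N·m clockwise.
Wall normal N acts horizontally at the top; its moment arm is the height L sinθ = 4.45·sin77.5° = 4.345 m, counterclockwise.
Setting net torque to zero: N × 4.345 = 746.1 → N = 172 N.

N_wall ≈ 172 N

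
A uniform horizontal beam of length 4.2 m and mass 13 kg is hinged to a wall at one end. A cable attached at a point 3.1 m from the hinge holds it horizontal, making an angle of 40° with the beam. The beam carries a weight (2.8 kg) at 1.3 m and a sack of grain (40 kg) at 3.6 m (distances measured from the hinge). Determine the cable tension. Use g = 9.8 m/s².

T ≈ 860 N

Take moments about the hinge.
Beam weight: 13 × 9.8 = 127.4 N down at 2.1 m → arm 2.1 m, τ = 127.4 × 2.1 = 267.5 N·m clockwise.
Weight: 2.8 × 9.8 = 27.44 N down at 1.3 m → arm 1.3 m, τ = 27.44 × 1.3 = 35.67 N·m clockwise.
Sack of grain: 40 × 9.8 = 392 N down at 3.6 m → arm 3.6 m, τ = 392 × 3.6 = 1411 N·m clockwise.
Total clockwise load moment = 1714 N·m.
The cable tension T acts at 3.1 m; only its component perpendicular to the beam, T sinθ, produces torque. sin 40° = 0.6428.
Balancing moments: T × 3.1 × 0.6428 = 1714, giving T = 1714 / 1.993 = 860 N.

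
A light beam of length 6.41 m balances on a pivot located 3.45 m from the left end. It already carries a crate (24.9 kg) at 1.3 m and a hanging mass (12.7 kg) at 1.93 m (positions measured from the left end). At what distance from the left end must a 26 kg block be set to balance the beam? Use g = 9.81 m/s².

x ≈ 6.25 m from the left end

Take moments about the pivot (at 3.45 m from the left end).
Crate: 24.9 × 9.81 = 244.3 N down at 1.3 m → arm 2.15 m, τ = 244.3 × 2.15 = 525.2 N·m counterclockwise.
Hanging mass: 12.7 × 9.81 = 124.6 N down at 1.93 m → arm 1.52 m, τ = 124.6 × 1.52 = 189.4 N·m counterclockwise.
Net moment of existing loads = 714.6 N·m counterclockwise.
The block weighs 26 × 9.81 = 255.1 N and must supply an equal clockwise moment, so its lever arm about the pivot is 714.6 / 255.1 = 2.8 m.
That puts it at 3.45 + 2.8 = 6.25 m from the left end.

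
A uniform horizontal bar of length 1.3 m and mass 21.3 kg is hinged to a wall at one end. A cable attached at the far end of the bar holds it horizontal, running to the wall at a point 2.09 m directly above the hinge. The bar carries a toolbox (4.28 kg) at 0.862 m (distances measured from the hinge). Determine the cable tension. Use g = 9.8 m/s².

T ≈ 156 N

About the hinge:
Beam weight: 21.3 × 9.8 = 208.7 N down at 0.65 m → arm 0.65 m, τ = 208.7 × 0.65 = 135.7 N·m clockwise.
Toolbox: 4.28 × 9.8 = 41.94 N down at 0.862 m → arm 0.862 m, τ = 41.94 × 0.862 = 36.15 N·m clockwise.
Total clockwise load moment = 171.8 N·m.
The cable tension T acts at 1.3 m; only its component perpendicular to the bar, T sinθ, produces torque. sinθ = h/√(h²+d²) = 2.09/√(2.09²+1.3²) = 0.8491.
Setting net torque to zero: T × 1.3 × 0.8491 = 171.8 → T = 171.8 / 1.104 = 156 N.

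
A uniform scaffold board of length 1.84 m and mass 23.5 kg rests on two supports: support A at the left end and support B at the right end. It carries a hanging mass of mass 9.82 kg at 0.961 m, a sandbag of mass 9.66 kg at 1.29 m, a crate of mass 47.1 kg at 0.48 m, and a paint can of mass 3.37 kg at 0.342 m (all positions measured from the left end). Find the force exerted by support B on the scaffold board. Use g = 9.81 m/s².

R_B ≈ 359 N

Take moments about support A.
Beam weight: 23.5 × 9.81 = 230.5 N down at 0.92 m → arm 0.92 m, τ = 230.5 × 0.92 = 212.1 N·m clockwise.
Hanging mass: 9.82 × 9.81 = 96.33 N down at 0.961 m → arm 0.961 m, τ = 96.33 × 0.961 = 92.57 N·m clockwise.
Sandbag: 9.66 × 9.81 = 94.76 N down at 1.29 m → arm 1.29 m, τ = 94.76 × 1.29 = 122.2 N·m clockwise.
Crate: 47.1 × 9.81 = 462.1 N down at 0.48 m → arm 0.48 m, τ = 462.1 × 0.48 = 221.8 N·m clockwise.
Paint can: 3.37 × 9.81 = 33.06 N down at 0.342 m → arm 0.342 m, τ = 33.06 × 0.342 = 11.31 N·m clockwise.
Net load moment about support A = 660 N·m clockwise.
Reaction R at support B is upward at 1.84 m, arm 1.84 m → moment R × 1.84 counterclockwise.
For rotational equilibrium, R × 1.84 = 660, so R = 359 N.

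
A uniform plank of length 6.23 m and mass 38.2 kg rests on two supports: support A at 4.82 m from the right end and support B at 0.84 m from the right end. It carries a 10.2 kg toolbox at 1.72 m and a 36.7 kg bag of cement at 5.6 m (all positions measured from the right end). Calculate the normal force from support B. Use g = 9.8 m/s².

About support A:
Beam weight: 38.2 × 9.8 = 374.4 N down at 3.115 m → arm 1.705 m, τ = 374.4 × 1.705 = 638.4 N·m clockwise.
Toolbox: 10.2 × 9.8 = 99.96 N down at 1.72 m → arm 3.1 m, τ = 99.96 × 3.1 = 309.9 N·m clockwise.
Bag of cement: 36.7 × 9.8 = 359.7 N down at 5.6 m → arm 0.78 m, τ = 359.7 × 0.78 = 280.6 N·m counterclockwise.
Net load moment about support A = 667.7 N·m clockwise.
Reaction R at support B is upward at 0.84 m, arm 3.98 m → moment R × 3.98 counterclockwise.
Balancing moments: R × 3.98 = 667.7, giving R = 168 N.

R_B ≈ 168 N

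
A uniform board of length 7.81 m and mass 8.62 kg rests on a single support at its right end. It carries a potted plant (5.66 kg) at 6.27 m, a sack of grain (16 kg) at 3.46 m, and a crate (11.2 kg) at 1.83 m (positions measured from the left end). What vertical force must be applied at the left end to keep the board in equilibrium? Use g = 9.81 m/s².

Sum moments about the right end (the unknown pivot reaction has zero arm there).
Beam weight: 8.62 × 9.81 = 84.56 N down at 3.905 m → arm 3.905 m, τ = 84.56 × 3.905 = 330.2 N·m counterclockwise.
Potted plant: 5.66 × 9.81 = 55.52 N down at 6.27 m → arm 1.54 m, τ = 55.52 × 1.54 = 85.5 N·m counterclockwise.
Sack of grain: 16 × 9.81 = 157 N down at 3.46 m → arm 4.35 m, τ = 157 × 4.35 = 682.9 N·m counterclockwise.
Crate: 11.2 × 9.81 = 109.9 N down at 1.83 m → arm 5.98 m, τ = 109.9 × 5.98 = 657.2 N·m counterclockwise.
Net moment of the loads = 1756 N·m counterclockwise.
The upward force F acts at the left end, arm 7.81 m, giving F × 7.81 clockwise.
For rotational equilibrium, F × 7.81 = 1756, so F = 1756 / 7.81 = 225 N.

F ≈ 225 N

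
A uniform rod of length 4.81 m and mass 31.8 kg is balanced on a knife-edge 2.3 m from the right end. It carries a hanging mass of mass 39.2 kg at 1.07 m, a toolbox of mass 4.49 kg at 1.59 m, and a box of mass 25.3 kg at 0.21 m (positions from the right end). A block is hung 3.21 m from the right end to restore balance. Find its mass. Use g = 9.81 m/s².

m ≈ 111 kg

Take moments about the knife-edge (at 2.3 m from the right end).
Beam weight: 31.8 × 9.81 = 312 N down at 2.405 m → arm 0.105 m, τ = 312 × 0.105 = 32.76 N·m counterclockwise.
Hanging mass: 39.2 × 9.81 = 384.6 N down at 1.07 m → arm 1.23 m, τ = 384.6 × 1.23 = 473.1 N·m clockwise.
Toolbox: 4.49 × 9.81 = 44.05 N down at 1.59 m → arm 0.71 m, τ = 44.05 × 0.71 = 31.28 N·m clockwise.
Box: 25.3 × 9.81 = 248.2 N down at 0.21 m → arm 2.09 m, τ = 248.2 × 2.09 = 518.7 N·m clockwise.
Net moment of known loads = 990.3 N·m clockwise.
An unknown mass m at 3.21 m has arm 0.91 m; its moment is m·g·0.91 counterclockwise.
Balancing moments: m × 9.81 × 0.91 = 990.3, giving m = 990.3 / (9.81 × 0.91) = 111 kg.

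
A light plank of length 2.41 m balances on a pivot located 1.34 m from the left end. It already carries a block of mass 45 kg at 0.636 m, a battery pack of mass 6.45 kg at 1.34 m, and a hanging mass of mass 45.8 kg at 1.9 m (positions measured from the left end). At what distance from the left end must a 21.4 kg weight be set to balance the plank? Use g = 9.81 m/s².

Sum moments about the pivot (at 1.34 m from the left end) (the support reaction has zero arm there).
Block: 45 × 9.81 = 441.5 N down at 0.636 m → arm 0.704 m, τ = 441.5 × 0.704 = 310.8 N·m counterclockwise.
Battery pack: acts at the pivot, moment arm 0 → no torque.
Hanging mass: 45.8 × 9.81 = 449.3 N down at 1.9 m → arm 0.56 m, τ = 449.3 × 0.56 = 251.6 N·m clockwise.
Net moment of existing loads = 59.2 N·m counterclockwise.
The weight weighs 21.4 × 9.81 = 209.9 N and must supply an equal clockwise moment, so its lever arm about the pivot is 59.2 / 209.9 = 0.282 m.
That puts it at 1.34 + 0.282 = 1.62 m from the left end.

x ≈ 1.62 m from the left end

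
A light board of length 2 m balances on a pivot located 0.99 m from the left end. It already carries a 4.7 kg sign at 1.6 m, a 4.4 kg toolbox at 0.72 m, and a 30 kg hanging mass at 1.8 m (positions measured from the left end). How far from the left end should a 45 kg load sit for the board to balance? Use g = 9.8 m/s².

x ≈ 0.413 m from the left end

Choose the pivot (at 0.99 m from the left end) as the axis so the support reaction has zero arm there.
Sign: 4.7 × 9.8 = 46.06 N down at 1.6 m → arm 0.61 m, τ = 46.06 × 0.61 = 28.1 N·m clockwise.
Toolbox: 4.4 × 9.8 = 43.12 N down at 0.72 m → arm 0.27 m, τ = 43.12 × 0.27 = 11.64 N·m counterclockwise.
Hanging mass: 30 × 9.8 = 294 N down at 1.8 m → arm 0.81 m, τ = 294 × 0.81 = 238.1 N·m clockwise.
Net moment of existing loads = 254.6 N·m clockwise.
The load weighs 45 × 9.8 = 441 N and must supply an equal counterclockwise moment, so its lever arm about the pivot is 254.6 / 441 = 0.577 m.
That puts it at 0.99 − 0.577 = 0.413 m from the left end.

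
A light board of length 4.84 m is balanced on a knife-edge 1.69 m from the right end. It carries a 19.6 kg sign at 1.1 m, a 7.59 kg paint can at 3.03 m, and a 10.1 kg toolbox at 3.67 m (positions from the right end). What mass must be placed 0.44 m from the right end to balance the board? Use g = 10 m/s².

Take moments about the knife-edge (at 1.69 m from the right end).
Sign: 19.6 × 10 = 196 N down at 1.1 m → arm 0.59 m, τ = 196 × 0.59 = 115.6 N·m clockwise.
Paint can: 7.59 × 10 = 75.9 N down at 3.03 m → arm 1.34 m, τ = 75.9 × 1.34 = 101.7 N·m counterclockwise.
Toolbox: 10.1 × 10 = 101 N down at 3.67 m → arm 1.98 m, τ = 101 × 1.98 = 200 N·m counterclockwise.
Net moment of known loads = 186.1 N·m counterclockwise.
An unknown mass m at 0.44 m has arm 1.25 m; its moment is m·g·1.25 clockwise.
For rotational equilibrium, m × 10 × 1.25 = 186.1, so m = 186.1 / (10 × 1.25) = 14.9 kg.

m ≈ 14.9 kg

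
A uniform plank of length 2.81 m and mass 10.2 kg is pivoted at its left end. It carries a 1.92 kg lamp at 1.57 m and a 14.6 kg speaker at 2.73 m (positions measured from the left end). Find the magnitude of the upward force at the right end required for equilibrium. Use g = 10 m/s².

Taking torques about the left end:
Beam weight: 10.2 × 10 = 102 N down at 1.405 m → arm 1.405 m, τ = 102 × 1.405 = 143.3 N·m clockwise.
Lamp: 1.92 × 10 = 19.2 N down at 1.57 m → arm 1.57 m, τ = 19.2 × 1.57 = 30.14 N·m clockwise.
Speaker: 14.6 × 10 = 146 N down at 2.73 m → arm 2.73 m, τ = 146 × 2.73 = 398.6 N·m clockwise.
Net moment of the loads = 572 N·m clockwise.
The upward force F acts at the right end, arm 2.81 m, giving F × 2.81 counterclockwise.
Balancing moments: F × 2.81 = 572, giving F = 572 / 2.81 = 204 N.

F ≈ 204 N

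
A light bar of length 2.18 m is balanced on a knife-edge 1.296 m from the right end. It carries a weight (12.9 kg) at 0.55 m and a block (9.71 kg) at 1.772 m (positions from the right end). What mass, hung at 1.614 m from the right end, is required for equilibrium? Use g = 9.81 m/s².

Take moments about the knife-edge (at 1.296 m from the right end).
Weight: 12.9 × 9.81 = 126.5 N down at 0.55 m → arm 0.746 m, τ = 126.5 × 0.746 = 94.37 N·m clockwise.
Block: 9.71 × 9.81 = 95.26 N down at 1.772 m → arm 0.476 m, τ = 95.26 × 0.476 = 45.34 N·m counterclockwise.
Net moment of known loads = 49.03 N·m clockwise.
An unknown mass m at 1.614 m has arm 0.318 m; its moment is m·g·0.318 counterclockwise.
Στ = 0 ⇒ m × 9.81 × 0.318 = 49.03 ⇒ m = 49.03 / (9.81 × 0.318) = 15.7 kg.

m ≈ 15.7 kg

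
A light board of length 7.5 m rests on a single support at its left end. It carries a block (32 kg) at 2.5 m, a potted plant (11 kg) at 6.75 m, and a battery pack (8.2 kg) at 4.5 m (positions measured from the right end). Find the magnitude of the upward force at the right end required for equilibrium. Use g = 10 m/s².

F ≈ 257 N

About the left end:
Block: 32 × 10 = 320 N down at 2.5 m → arm 5 m, τ = 320 × 5 = 1600 N·m clockwise.
Potted plant: 11 × 10 = 110 N down at 6.75 m → arm 0.75 m, τ = 110 × 0.75 = 82.5 N·m clockwise.
Battery pack: 8.2 × 10 = 82 N down at 4.5 m → arm 3 m, τ = 82 × 3 = 246 N·m clockwise.
Net moment of the loads = 1928 N·m clockwise.
The upward force F acts at the right end, arm 7.5 m, giving F × 7.5 counterclockwise.
Balancing moments: F × 7.5 = 1928, giving F = 1928 / 7.5 = 257 N.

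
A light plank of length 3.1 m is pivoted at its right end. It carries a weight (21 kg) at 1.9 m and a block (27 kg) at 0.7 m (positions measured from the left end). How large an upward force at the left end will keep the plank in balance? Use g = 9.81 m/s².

F ≈ 285 N

Sum moments about the right end (the unknown pivot reaction has zero arm there).
Weight: 21 × 9.81 = 206 N down at 1.9 m → arm 1.2 m, τ = 206 × 1.2 = 247.2 N·m counterclockwise.
Block: 27 × 9.81 = 264.9 N down at 0.7 m → arm 2.4 m, τ = 264.9 × 2.4 = 635.8 N·m counterclockwise.
Net moment of the loads = 883 N·m counterclockwise.
The upward force F acts at the left end, arm 3.1 m, giving F × 3.1 clockwise.
Balancing moments: F × 3.1 = 883, giving F = 883 / 3.1 = 285 N.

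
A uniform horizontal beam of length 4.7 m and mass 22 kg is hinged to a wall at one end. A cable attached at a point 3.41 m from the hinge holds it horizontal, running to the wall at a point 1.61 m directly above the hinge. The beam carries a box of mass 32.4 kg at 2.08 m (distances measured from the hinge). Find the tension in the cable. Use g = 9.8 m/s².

Choose the hinge as the axis so the unknown hinge reaction has zero arm there.
Beam weight: 22 × 9.8 = 215.6 N down at 2.35 m → arm 2.35 m, τ = 215.6 × 2.35 = 506.7 N·m clockwise.
Box: 32.4 × 9.8 = 317.5 N down at 2.08 m → arm 2.08 m, τ = 317.5 × 2.08 = 660.4 N·m clockwise.
Total clockwise load moment = 1167 N·m.
The cable tension T acts at 3.41 m; only its component perpendicular to the beam, T sinθ, produces torque. sinθ = h/√(h²+d²) = 1.61/√(1.61²+3.41²) = 0.4269.
Στ = 0 ⇒ T × 3.41 × 0.4269 = 1167 ⇒ T = 1167 / 1.456 = 802 N.

T ≈ 802 N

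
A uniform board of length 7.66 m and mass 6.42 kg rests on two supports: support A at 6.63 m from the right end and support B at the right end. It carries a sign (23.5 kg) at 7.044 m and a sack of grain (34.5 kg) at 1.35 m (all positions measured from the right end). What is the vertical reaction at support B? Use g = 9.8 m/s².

R_B ≈ 281 N

About support A:
Beam weight: 6.42 × 9.8 = 62.92 N down at 3.83 m → arm 2.8 m, τ = 62.92 × 2.8 = 176.2 N·m clockwise.
Sign: 23.5 × 9.8 = 230.3 N down at 7.044 m → arm 0.414 m, τ = 230.3 × 0.414 = 95.34 N·m counterclockwise.
Sack of grain: 34.5 × 9.8 = 338.1 N down at 1.35 m → arm 5.28 m, τ = 338.1 × 5.28 = 1785 N·m clockwise.
Net load moment about support A = 1866 N·m clockwise.
Reaction R at support B is upward at 0 m, arm 6.63 m → moment R × 6.63 counterclockwise.
Balancing moments: R × 6.63 = 1866, giving R = 281 N.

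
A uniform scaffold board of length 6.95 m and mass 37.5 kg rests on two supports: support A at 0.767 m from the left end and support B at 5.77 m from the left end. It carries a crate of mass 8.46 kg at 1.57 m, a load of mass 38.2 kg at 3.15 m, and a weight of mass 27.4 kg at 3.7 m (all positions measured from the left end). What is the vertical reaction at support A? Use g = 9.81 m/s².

R_A ≈ 546 N

About support B:
Beam weight: 37.5 × 9.81 = 367.9 N down at 3.475 m → arm 2.295 m, τ = 367.9 × 2.295 = 844.3 N·m counterclockwise.
Crate: 8.46 × 9.81 = 82.99 N down at 1.57 m → arm 4.2 m, τ = 82.99 × 4.2 = 348.6 N·m counterclockwise.
Load: 38.2 × 9.81 = 374.7 N down at 3.15 m → arm 2.62 m, τ = 374.7 × 2.62 = 981.7 N·m counterclockwise.
Weight: 27.4 × 9.81 = 268.8 N down at 3.7 m → arm 2.07 m, τ = 268.8 × 2.07 = 556.4 N·m counterclockwise.
Net load moment about support B = 2731 N·m counterclockwise.
Reaction R at support A is upward at 0.767 m, arm 5.003 m → moment R × 5.003 clockwise.
Balancing moments: R × 5.003 = 2731, giving R = 546 N.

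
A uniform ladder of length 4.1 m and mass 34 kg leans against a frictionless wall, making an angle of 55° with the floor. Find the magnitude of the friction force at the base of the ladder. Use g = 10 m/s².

Choose the foot of the ladder as the axis so the floor normal and friction both act there and drop out.
Ladder weight 34×10 = 340 N acts at 2.05 m along the ladder; its horizontal arm is 2.05·cos55° = 1.176 m → τ = 399.8 N·m clockwise.
Wall normal N acts horizontally at the top; its moment arm is the height L sinθ = 4.1·sin55° = 3.359 m, counterclockwise.
Στ = 0 ⇒ N × 3.359 = 399.8 ⇒ N = 119 N.
ΣFx = 0: friction at the foot balances the wall's push, so f = N_wall = 119 N.

f ≈ 119 N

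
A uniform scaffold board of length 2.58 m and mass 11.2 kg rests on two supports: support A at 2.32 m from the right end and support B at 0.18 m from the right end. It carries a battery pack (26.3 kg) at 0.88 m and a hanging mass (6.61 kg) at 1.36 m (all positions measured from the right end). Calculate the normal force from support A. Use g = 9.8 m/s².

Sum moments about support B (its reaction then has zero moment arm).
Beam weight: 11.2 × 9.8 = 109.8 N down at 1.29 m → arm 1.11 m, τ = 109.8 × 1.11 = 121.9 N·m counterclockwise.
Battery pack: 26.3 × 9.8 = 257.7 N down at 0.88 m → arm 0.7 m, τ = 257.7 × 0.7 = 180.4 N·m counterclockwise.
Hanging mass: 6.61 × 9.8 = 64.78 N down at 1.36 m → arm 1.18 m, τ = 64.78 × 1.18 = 76.44 N·m counterclockwise.
Net load moment about support B = 378.7 N·m counterclockwise.
Reaction R at support A is upward at 2.32 m, arm 2.14 m → moment R × 2.14 clockwise.
Στ = 0 ⇒ R × 2.14 = 378.7 ⇒ R = 177 N.

R_A ≈ 177 N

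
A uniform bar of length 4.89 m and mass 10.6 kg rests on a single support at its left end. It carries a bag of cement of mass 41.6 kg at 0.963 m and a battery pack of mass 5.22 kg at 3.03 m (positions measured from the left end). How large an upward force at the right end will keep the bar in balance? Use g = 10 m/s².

F ≈ 167 N

Sum moments about the left end (the unknown pivot reaction has zero arm there).
Beam weight: 10.6 × 10 = 106 N down at 2.445 m → arm 2.445 m, τ = 106 × 2.445 = 259.2 N·m clockwise.
Bag of cement: 41.6 × 10 = 416 N down at 0.963 m → arm 0.963 m, τ = 416 × 0.963 = 400.6 N·m clockwise.
Battery pack: 5.22 × 10 = 52.2 N down at 3.03 m → arm 3.03 m, τ = 52.2 × 3.03 = 158.2 N·m clockwise.
Net moment of the loads = 818 N·m clockwise.
The upward force F acts at the right end, arm 4.89 m, giving F × 4.89 counterclockwise.
Setting net torque to zero: F × 4.89 = 818 → F = 818 / 4.89 = 167 N.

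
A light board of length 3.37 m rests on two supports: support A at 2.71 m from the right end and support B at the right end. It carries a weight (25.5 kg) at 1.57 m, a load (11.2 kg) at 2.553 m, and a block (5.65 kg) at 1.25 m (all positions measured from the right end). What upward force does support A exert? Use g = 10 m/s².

Choose support B as the axis so its reaction then has zero moment arm.
Weight: 25.5 × 10 = 255 N down at 1.57 m → arm 1.57 m, τ = 255 × 1.57 = 400.4 N·m counterclockwise.
Load: 11.2 × 10 = 112 N down at 2.553 m → arm 2.553 m, τ = 112 × 2.553 = 285.9 N·m counterclockwise.
Block: 5.65 × 10 = 56.5 N down at 1.25 m → arm 1.25 m, τ = 56.5 × 1.25 = 70.62 N·m counterclockwise.
Net load moment about support B = 756.9 N·m counterclockwise.
Reaction R at support A is upward at 2.71 m, arm 2.71 m → moment R × 2.71 clockwise.
Setting net torque to zero: R × 2.71 = 756.9 → R = 279 N.

R_A ≈ 279 N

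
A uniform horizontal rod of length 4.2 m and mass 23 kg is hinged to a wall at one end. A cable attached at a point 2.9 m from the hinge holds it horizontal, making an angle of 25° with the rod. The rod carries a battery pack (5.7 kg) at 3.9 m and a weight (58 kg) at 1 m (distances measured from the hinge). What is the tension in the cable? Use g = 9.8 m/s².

Choose the hinge as the axis so the unknown hinge reaction has zero arm there.
Beam weight: 23 × 9.8 = 225.4 N down at 2.1 m → arm 2.1 m, τ = 225.4 × 2.1 = 473.3 N·m clockwise.
Battery pack: 5.7 × 9.8 = 55.86 N down at 3.9 m → arm 3.9 m, τ = 55.86 × 3.9 = 217.9 N·m clockwise.
Weight: 58 × 9.8 = 568.4 N down at 1 m → arm 1 m, τ = 568.4 × 1 = 568.4 N·m clockwise.
Total clockwise load moment = 1260 N·m.
The cable tension T acts at 2.9 m; only its component perpendicular to the rod, T sinθ, produces torque. sin 25° = 0.4226.
Setting net torque to zero: T × 2.9 × 0.4226 = 1260 → T = 1260 / 1.226 = 1030 N.

T ≈ 1030 N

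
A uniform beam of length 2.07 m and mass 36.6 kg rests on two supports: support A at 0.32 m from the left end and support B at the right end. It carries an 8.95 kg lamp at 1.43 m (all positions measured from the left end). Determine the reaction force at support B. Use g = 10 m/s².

R_B ≈ 206 N

Choose support A as the axis so its reaction then has zero moment arm.
Beam weight: 36.6 × 10 = 366 N down at 1.035 m → arm 0.715 m, τ = 366 × 0.715 = 261.7 N·m clockwise.
Lamp: 8.95 × 10 = 89.5 N down at 1.43 m → arm 1.11 m, τ = 89.5 × 1.11 = 99.35 N·m clockwise.
Net load moment about support A = 361 N·m clockwise.
Reaction R at support B is upward at 2.07 m, arm 1.75 m → moment R × 1.75 counterclockwise.
Balancing moments: R × 1.75 = 361, giving R = 206 N.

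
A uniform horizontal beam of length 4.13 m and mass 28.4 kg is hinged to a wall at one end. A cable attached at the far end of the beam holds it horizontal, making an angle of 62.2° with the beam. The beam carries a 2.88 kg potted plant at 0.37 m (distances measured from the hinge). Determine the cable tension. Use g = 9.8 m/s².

Take moments about the hinge.
Beam weight: 28.4 × 9.8 = 278.3 N down at 2.065 m → arm 2.065 m, τ = 278.3 × 2.065 = 574.7 N·m clockwise.
Potted plant: 2.88 × 9.8 = 28.22 N down at 0.37 m → arm 0.37 m, τ = 28.22 × 0.37 = 10.44 N·m clockwise.
Total clockwise load moment = 585.1 N·m.
The cable tension T acts at 4.13 m; only its component perpendicular to the beam, T sinθ, produces torque. sin 62.2° = 0.8846.
Στ = 0 ⇒ T × 4.13 × 0.8846 = 585.1 ⇒ T = 585.1 / 3.653 = 160 N.

T ≈ 160 N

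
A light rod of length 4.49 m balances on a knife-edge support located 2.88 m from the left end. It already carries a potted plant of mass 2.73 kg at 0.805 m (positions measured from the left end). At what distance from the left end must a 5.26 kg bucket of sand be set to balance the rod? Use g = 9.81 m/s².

x ≈ 3.96 m from the left end

Choose the knife-edge support (at 2.88 m from the left end) as the axis so the support reaction has zero arm there.
Potted plant: 2.73 × 9.81 = 26.78 N down at 0.805 m → arm 2.075 m, τ = 26.78 × 2.075 = 55.57 N·m counterclockwise.
Net moment of existing loads = 55.57 N·m counterclockwise.
The bucket of sand weighs 5.26 × 9.81 = 51.6 N and must supply an equal clockwise moment, so its lever arm about the knife-edge support is 55.57 / 51.6 = 1.08 m.
That puts it at 2.88 + 1.08 = 3.96 m from the left end.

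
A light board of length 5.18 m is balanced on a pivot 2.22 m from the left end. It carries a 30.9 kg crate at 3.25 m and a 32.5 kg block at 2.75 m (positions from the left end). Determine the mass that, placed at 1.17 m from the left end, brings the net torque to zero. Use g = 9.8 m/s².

About the pivot (at 2.22 m from the left end):
Crate: 30.9 × 9.8 = 302.8 N down at 3.25 m → arm 1.03 m, τ = 302.8 × 1.03 = 311.9 N·m clockwise.
Block: 32.5 × 9.8 = 318.5 N down at 2.75 m → arm 0.53 m, τ = 318.5 × 0.53 = 168.8 N·m clockwise.
Net moment of known loads = 480.7 N·m clockwise.
An unknown mass m at 1.17 m has arm 1.05 m; its moment is m·g·1.05 counterclockwise.
For rotational equilibrium, m × 9.8 × 1.05 = 480.7, so m = 480.7 / (9.8 × 1.05) = 46.7 kg.

m ≈ 46.7 kg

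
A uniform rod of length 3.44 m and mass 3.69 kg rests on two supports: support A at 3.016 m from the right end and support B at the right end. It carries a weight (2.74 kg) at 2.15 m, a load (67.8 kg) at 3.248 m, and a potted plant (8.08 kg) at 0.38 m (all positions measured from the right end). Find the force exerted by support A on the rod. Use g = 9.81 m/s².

Taking torques about support B:
Beam weight: 3.69 × 9.81 = 36.2 N down at 1.72 m → arm 1.72 m, τ = 36.2 × 1.72 = 62.26 N·m counterclockwise.
Weight: 2.74 × 9.81 = 26.88 N down at 2.15 m → arm 2.15 m, τ = 26.88 × 2.15 = 57.79 N·m counterclockwise.
Load: 67.8 × 9.81 = 665.1 N down at 3.248 m → arm 3.248 m, τ = 665.1 × 3.248 = 2160 N·m counterclockwise.
Potted plant: 8.08 × 9.81 = 79.26 N down at 0.38 m → arm 0.38 m, τ = 79.26 × 0.38 = 30.12 N·m counterclockwise.
Net load moment about support B = 2310 N·m counterclockwise.
Reaction R at support A is upward at 3.016 m, arm 3.016 m → moment R × 3.016 clockwise.
Balancing moments: R × 3.016 = 2310, giving R = 766 N.

R_A ≈ 766 N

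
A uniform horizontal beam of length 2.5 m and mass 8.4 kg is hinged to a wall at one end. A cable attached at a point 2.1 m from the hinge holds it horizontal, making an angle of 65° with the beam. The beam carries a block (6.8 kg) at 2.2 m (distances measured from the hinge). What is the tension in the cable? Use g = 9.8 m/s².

Taking torques about the hinge:
Beam weight: 8.4 × 9.8 = 82.32 N down at 1.25 m → arm 1.25 m, τ = 82.32 × 1.25 = 102.9 N·m clockwise.
Block: 6.8 × 9.8 = 66.64 N down at 2.2 m → arm 2.2 m, τ = 66.64 × 2.2 = 146.6 N·m clockwise.
Total clockwise load moment = 249.5 N·m.
The cable tension T acts at 2.1 m; only its component perpendicular to the beam, T sinθ, produces torque. sin 65° = 0.9063.
Balancing moments: T × 2.1 × 0.9063 = 249.5, giving T = 249.5 / 1.903 = 131 N.

T ≈ 131 N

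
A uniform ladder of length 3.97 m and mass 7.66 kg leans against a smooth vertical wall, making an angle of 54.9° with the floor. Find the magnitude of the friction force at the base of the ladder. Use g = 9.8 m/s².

About the foot of the ladder:
Ladder weight 7.66×9.8 = 75.07 N acts at 1.985 m along the ladder; its horizontal arm is 1.985·cos54.9° = 1.141 m → τ = 85.65 N·m clockwise.
Wall normal N acts horizontally at the top; its moment arm is the height L sinθ = 3.97·sin54.9° = 3.248 m, counterclockwise.
Στ = 0 ⇒ N × 3.248 = 85.65 ⇒ N = 26.4 N.
ΣFx = 0: friction at the foot balances the wall's push, so f = N_wall = 26.4 N.

f ≈ 26.4 N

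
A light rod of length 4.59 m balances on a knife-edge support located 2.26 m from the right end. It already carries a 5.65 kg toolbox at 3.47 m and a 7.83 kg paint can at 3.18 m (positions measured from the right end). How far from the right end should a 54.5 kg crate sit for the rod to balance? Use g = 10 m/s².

About the knife-edge support (at 2.26 m from the right end):
Toolbox: 5.65 × 10 = 56.5 N down at 3.47 m → arm 1.21 m, τ = 56.5 × 1.21 = 68.36 N·m counterclockwise.
Paint can: 7.83 × 10 = 78.3 N down at 3.18 m → arm 0.92 m, τ = 78.3 × 0.92 = 72.04 N·m counterclockwise.
Net moment of existing loads = 140.4 N·m counterclockwise.
The crate weighs 54.5 × 10 = 545 N and must supply an equal clockwise moment, so its lever arm about the knife-edge support is 140.4 / 545 = 0.258 m.
That puts it at 2.26 − 0.258 = 2 m from the right end.

x ≈ 2 m from the right end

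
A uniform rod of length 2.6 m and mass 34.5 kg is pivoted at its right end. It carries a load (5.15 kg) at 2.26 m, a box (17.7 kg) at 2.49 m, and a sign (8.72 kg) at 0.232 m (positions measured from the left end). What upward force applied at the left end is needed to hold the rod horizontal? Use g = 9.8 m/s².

F ≈ 261 N

Sum moments about the right end (the unknown pivot reaction has zero arm there).
Beam weight: 34.5 × 9.8 = 338.1 N down at 1.3 m → arm 1.3 m, τ = 338.1 × 1.3 = 439.5 N·m counterclockwise.
Load: 5.15 × 9.8 = 50.47 N down at 2.26 m → arm 0.34 m, τ = 50.47 × 0.34 = 17.16 N·m counterclockwise.
Box: 17.7 × 9.8 = 173.5 N down at 2.49 m → arm 0.11 m, τ = 173.5 × 0.11 = 19.09 N·m counterclockwise.
Sign: 8.72 × 9.8 = 85.46 N down at 0.232 m → arm 2.368 m, τ = 85.46 × 2.368 = 202.4 N·m counterclockwise.
Net moment of the loads = 678.1 N·m counterclockwise.
The upward force F acts at the left end, arm 2.6 m, giving F × 2.6 clockwise.
Balancing moments: F × 2.6 = 678.1, giving F = 678.1 / 2.6 = 261 N.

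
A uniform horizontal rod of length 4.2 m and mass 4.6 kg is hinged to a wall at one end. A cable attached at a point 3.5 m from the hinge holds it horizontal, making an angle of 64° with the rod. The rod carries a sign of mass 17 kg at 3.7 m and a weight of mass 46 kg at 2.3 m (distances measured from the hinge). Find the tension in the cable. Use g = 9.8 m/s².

Choose the hinge as the axis so the unknown hinge reaction has zero arm there.
Beam weight: 4.6 × 9.8 = 45.08 N down at 2.1 m → arm 2.1 m, τ = 45.08 × 2.1 = 94.67 N·m clockwise.
Sign: 17 × 9.8 = 166.6 N down at 3.7 m → arm 3.7 m, τ = 166.6 × 3.7 = 616.4 N·m clockwise.
Weight: 46 × 9.8 = 450.8 N down at 2.3 m → arm 2.3 m, τ = 450.8 × 2.3 = 1037 N·m clockwise.
Total clockwise load moment = 1748 N·m.
The cable tension T acts at 3.5 m; only its component perpendicular to the rod, T sinθ, produces torque. sin 64° = 0.8988.
Setting net torque to zero: T × 3.5 × 0.8988 = 1748 → T = 1748 / 3.146 = 556 N.

T ≈ 556 N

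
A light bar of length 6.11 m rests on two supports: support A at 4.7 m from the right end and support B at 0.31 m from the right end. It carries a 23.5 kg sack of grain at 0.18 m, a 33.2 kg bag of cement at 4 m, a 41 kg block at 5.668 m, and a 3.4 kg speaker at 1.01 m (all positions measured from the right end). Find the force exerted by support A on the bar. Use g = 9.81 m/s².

Sum moments about support B (its reaction then has zero moment arm).
Sack of grain: 23.5 × 9.81 = 230.5 N down at 0.18 m → arm 0.13 m, τ = 230.5 × 0.13 = 29.96 N·m clockwise.
Bag of cement: 33.2 × 9.81 = 325.7 N down at 4 m → arm 3.69 m, τ = 325.7 × 3.69 = 1202 N·m counterclockwise.
Block: 41 × 9.81 = 402.2 N down at 5.668 m → arm 5.358 m, τ = 402.2 × 5.358 = 2155 N·m counterclockwise.
Speaker: 3.4 × 9.81 = 33.35 N down at 1.01 m → arm 0.7 m, τ = 33.35 × 0.7 = 23.34 N·m counterclockwise.
Net load moment about support B = 3350 N·m counterclockwise.
Reaction R at support A is upward at 4.7 m, arm 4.39 m → moment R × 4.39 clockwise.
Setting net torque to zero: R × 4.39 = 3350 → R = 763 N.

R_A ≈ 763 N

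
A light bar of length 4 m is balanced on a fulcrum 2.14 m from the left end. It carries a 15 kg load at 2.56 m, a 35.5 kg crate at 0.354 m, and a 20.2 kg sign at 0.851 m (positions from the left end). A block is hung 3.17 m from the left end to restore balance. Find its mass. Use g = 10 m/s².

m ≈ 80.7 kg

Sum moments about the fulcrum (at 2.14 m from the left end) (the support reaction has zero arm there).
Load: 15 × 10 = 150 N down at 2.56 m → arm 0.42 m, τ = 150 × 0.42 = 63 N·m clockwise.
Crate: 35.5 × 10 = 355 N down at 0.354 m → arm 1.786 m, τ = 355 × 1.786 = 634 N·m counterclockwise.
Sign: 20.2 × 10 = 202 N down at 0.851 m → arm 1.289 m, τ = 202 × 1.289 = 260.4 N·m counterclockwise.
Net moment of known loads = 831.4 N·m counterclockwise.
An unknown mass m at 3.17 m has arm 1.03 m; its moment is m·g·1.03 clockwise.
Balancing moments: m × 10 × 1.03 = 831.4, giving m = 831.4 / (10 × 1.03) = 80.7 kg.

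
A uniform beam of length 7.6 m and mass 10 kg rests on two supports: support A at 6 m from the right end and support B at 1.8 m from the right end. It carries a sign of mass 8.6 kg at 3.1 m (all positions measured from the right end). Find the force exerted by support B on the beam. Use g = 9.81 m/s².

R_B ≈ 110 N

Sum moments about support A (its reaction then has zero moment arm).
Beam weight: 10 × 9.81 = 98.1 N down at 3.8 m → arm 2.2 m, τ = 98.1 × 2.2 = 215.8 N·m clockwise.
Sign: 8.6 × 9.81 = 84.37 N down at 3.1 m → arm 2.9 m, τ = 84.37 × 2.9 = 244.7 N·m clockwise.
Net load moment about support A = 460.5 N·m clockwise.
Reaction R at support B is upward at 1.8 m, arm 4.2 m → moment R × 4.2 counterclockwise.
Balancing moments: R × 4.2 = 460.5, giving R = 110 N.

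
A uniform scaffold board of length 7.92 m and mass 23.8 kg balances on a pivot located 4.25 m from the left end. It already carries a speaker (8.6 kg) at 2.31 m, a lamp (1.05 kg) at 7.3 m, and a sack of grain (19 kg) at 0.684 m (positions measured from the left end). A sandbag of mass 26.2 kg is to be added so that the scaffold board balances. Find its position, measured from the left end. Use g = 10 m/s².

About the pivot (at 4.25 m from the left end):
Beam weight: 23.8 × 10 = 238 N down at 3.96 m → arm 0.29 m, τ = 238 × 0.29 = 69.02 N·m counterclockwise.
Speaker: 8.6 × 10 = 86 N down at 2.31 m → arm 1.94 m, τ = 86 × 1.94 = 166.8 N·m counterclockwise.
Lamp: 1.05 × 10 = 10.5 N down at 7.3 m → arm 3.05 m, τ = 10.5 × 3.05 = 32.02 N·m clockwise.
Sack of grain: 19 × 10 = 190 N down at 0.684 m → arm 3.566 m, τ = 190 × 3.566 = 677.5 N·m counterclockwise.
Net moment of existing loads = 881.3 N·m counterclockwise.
The sandbag weighs 26.2 × 10 = 262 N and must supply an equal clockwise moment, so its lever arm about the pivot is 881.3 / 262 = 3.36 m.
That puts it at 4.25 + 3.36 = 7.61 m from the left end.

x ≈ 7.61 m from the left end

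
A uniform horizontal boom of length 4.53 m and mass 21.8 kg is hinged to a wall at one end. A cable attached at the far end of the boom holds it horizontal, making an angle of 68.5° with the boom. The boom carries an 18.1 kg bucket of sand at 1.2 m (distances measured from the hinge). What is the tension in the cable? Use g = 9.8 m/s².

About the hinge:
Beam weight: 21.8 × 9.8 = 213.6 N down at 2.265 m → arm 2.265 m, τ = 213.6 × 2.265 = 483.8 N·m clockwise.
Bucket of sand: 18.1 × 9.8 = 177.4 N down at 1.2 m → arm 1.2 m, τ = 177.4 × 1.2 = 212.9 N·m clockwise.
Total clockwise load moment = 696.7 N·m.
The cable tension T acts at 4.53 m; only its component perpendicular to the boom, T sinθ, produces torque. sin 68.5° = 0.9304.
For rotational equilibrium, T × 4.53 × 0.9304 = 696.7, so T = 696.7 / 4.215 = 165 N.

T ≈ 165 N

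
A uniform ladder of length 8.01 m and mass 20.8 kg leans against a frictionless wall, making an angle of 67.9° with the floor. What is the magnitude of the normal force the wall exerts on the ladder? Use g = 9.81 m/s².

N_wall ≈ 41.4 N

Sum moments about the foot of the ladder (the floor normal and friction both act there and drop out).
Ladder weight 20.8×9.81 = 204 N acts at 4.005 m along the ladder; its horizontal arm is 4.005·cos67.9° = 1.507 m → τ = 307.4 N·m clockwise.
Wall normal N acts horizontally at the top; its moment arm is the height L sinθ = 8.01·sin67.9° = 7.421 m, counterclockwise.
Setting net torque to zero: N × 7.421 = 307.4 → N = 41.4 N.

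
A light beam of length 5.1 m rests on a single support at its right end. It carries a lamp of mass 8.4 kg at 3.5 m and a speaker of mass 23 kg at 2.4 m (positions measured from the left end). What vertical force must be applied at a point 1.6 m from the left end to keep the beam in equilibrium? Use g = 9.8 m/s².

About the right end:
Lamp: 8.4 × 9.8 = 82.32 N down at 3.5 m → arm 1.6 m, τ = 82.32 × 1.6 = 131.7 N·m counterclockwise.
Speaker: 23 × 9.8 = 225.4 N down at 2.4 m → arm 2.7 m, τ = 225.4 × 2.7 = 608.6 N·m counterclockwise.
Net moment of the loads = 740.3 N·m counterclockwise.
The upward force F acts at a point 1.6 m from the left end, arm 3.5 m, giving F × 3.5 clockwise.
Balancing moments: F × 3.5 = 740.3, giving F = 740.3 / 3.5 = 212 N.

F ≈ 212 N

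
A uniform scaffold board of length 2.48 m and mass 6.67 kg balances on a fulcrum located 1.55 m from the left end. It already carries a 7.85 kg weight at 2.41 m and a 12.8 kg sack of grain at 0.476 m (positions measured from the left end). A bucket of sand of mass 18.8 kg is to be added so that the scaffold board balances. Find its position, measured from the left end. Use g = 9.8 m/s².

About the fulcrum (at 1.55 m from the left end):
Beam weight: 6.67 × 9.8 = 65.37 N down at 1.24 m → arm 0.31 m, τ = 65.37 × 0.31 = 20.26 N·m counterclockwise.
Weight: 7.85 × 9.8 = 76.93 N down at 2.41 m → arm 0.86 m, τ = 76.93 × 0.86 = 66.16 N·m clockwise.
Sack of grain: 12.8 × 9.8 = 125.4 N down at 0.476 m → arm 1.074 m, τ = 125.4 × 1.074 = 134.7 N·m counterclockwise.
Net moment of existing loads = 88.8 N·m counterclockwise.
The bucket of sand weighs 18.8 × 9.8 = 184.2 N and must supply an equal clockwise moment, so its lever arm about the fulcrum is 88.8 / 184.2 = 0.482 m.
That puts it at 1.55 + 0.482 = 2.03 m from the left end.

x ≈ 2.03 m from the left end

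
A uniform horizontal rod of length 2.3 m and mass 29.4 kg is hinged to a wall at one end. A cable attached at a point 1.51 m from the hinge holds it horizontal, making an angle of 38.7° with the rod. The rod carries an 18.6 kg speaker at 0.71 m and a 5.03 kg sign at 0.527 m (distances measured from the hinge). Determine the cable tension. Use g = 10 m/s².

T ≈ 526 N

Taking torques about the hinge:
Beam weight: 29.4 × 10 = 294 N down at 1.15 m → arm 1.15 m, τ = 294 × 1.15 = 338.1 N·m clockwise.
Speaker: 18.6 × 10 = 186 N down at 0.71 m → arm 0.71 m, τ = 186 × 0.71 = 132.1 N·m clockwise.
Sign: 5.03 × 10 = 50.3 N down at 0.527 m → arm 0.527 m, τ = 50.3 × 0.527 = 26.51 N·m clockwise.
Total clockwise load moment = 496.7 N·m.
The cable tension T acts at 1.51 m; only its component perpendicular to the rod, T sinθ, produces torque. sin 38.7° = 0.6252.
For rotational equilibrium, T × 1.51 × 0.6252 = 496.7, so T = 496.7 / 0.9441 = 526 N.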